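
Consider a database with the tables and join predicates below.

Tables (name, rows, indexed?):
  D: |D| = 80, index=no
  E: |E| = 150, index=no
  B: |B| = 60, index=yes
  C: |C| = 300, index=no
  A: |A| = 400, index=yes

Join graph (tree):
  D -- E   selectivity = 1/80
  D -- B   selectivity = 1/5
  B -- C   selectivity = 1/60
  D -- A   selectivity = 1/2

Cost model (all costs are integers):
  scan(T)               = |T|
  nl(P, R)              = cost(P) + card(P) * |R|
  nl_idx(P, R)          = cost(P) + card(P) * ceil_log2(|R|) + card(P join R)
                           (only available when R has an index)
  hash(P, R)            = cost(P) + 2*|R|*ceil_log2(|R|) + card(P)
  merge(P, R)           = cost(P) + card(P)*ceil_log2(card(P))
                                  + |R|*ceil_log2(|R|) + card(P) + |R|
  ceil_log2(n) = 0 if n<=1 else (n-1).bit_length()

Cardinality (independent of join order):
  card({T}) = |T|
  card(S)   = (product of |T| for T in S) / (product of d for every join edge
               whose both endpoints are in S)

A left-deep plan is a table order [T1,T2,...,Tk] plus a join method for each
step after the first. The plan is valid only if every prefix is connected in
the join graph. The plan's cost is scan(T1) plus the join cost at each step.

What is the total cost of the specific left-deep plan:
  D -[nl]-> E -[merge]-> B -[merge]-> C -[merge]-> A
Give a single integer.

step 1: scan D: cost=80, card=80
step 2: join E via nl
    card(P join E) = 80*150/(80) = 150
    cost = 80 + 80*150 = 12080
step 3: join B via merge
    card(P join B) = 150*60/(5) = 1800
    cost = 12080 + 150*8 + 60*6 + 150 + 60 = 13850
step 4: join C via merge
    card(P join C) = 1800*300/(60) = 9000
    cost = 13850 + 1800*11 + 300*9 + 1800 + 300 = 38450
step 5: join A via merge
    card(P join A) = 9000*400/(2) = 1800000
    cost = 38450 + 9000*14 + 400*9 + 9000 + 400 = 177450

177450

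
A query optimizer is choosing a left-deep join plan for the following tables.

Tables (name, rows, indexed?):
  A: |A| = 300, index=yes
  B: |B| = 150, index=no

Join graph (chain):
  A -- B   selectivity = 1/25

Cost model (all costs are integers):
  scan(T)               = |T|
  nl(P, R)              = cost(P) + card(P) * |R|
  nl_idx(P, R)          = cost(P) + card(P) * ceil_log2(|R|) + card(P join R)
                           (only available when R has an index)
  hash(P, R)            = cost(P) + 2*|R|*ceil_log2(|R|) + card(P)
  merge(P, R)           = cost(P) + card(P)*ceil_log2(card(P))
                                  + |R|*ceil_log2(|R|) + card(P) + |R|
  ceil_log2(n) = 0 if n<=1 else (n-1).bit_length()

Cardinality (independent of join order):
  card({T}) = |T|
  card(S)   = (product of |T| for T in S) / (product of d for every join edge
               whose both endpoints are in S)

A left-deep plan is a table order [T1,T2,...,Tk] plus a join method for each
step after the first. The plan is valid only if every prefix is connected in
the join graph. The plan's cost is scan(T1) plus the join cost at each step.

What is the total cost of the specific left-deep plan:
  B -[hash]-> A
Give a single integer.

step 1: scan B: cost=150, card=150
step 2: join A via hash
    card(P join A) = 150*300/(25) = 1800
    cost = 150 + 2*300*9 + 150 = 5700

5700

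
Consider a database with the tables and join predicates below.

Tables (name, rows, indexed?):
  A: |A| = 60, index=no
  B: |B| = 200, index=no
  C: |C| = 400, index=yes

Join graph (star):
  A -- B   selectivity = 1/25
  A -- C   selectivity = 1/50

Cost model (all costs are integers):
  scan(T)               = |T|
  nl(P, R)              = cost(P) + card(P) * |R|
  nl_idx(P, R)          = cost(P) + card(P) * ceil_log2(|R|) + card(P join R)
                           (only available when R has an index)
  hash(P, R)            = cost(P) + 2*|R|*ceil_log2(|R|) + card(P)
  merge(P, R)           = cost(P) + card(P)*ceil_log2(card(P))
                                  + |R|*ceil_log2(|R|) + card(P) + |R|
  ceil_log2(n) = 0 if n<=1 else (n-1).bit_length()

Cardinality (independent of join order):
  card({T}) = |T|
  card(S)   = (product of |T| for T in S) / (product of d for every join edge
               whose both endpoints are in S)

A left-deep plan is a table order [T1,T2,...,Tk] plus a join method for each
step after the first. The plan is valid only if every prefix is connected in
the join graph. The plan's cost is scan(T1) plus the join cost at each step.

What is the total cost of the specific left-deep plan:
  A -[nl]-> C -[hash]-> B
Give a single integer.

27740

step 1: scan A: cost=60, card=60
step 2: join C via nl
    card(P join C) = 60*400/(50) = 480
    cost = 60 + 60*400 = 24060
step 3: join B via hash
    card(P join B) = 480*200/(25) = 3840
    cost = 24060 + 2*200*8 + 480 = 27740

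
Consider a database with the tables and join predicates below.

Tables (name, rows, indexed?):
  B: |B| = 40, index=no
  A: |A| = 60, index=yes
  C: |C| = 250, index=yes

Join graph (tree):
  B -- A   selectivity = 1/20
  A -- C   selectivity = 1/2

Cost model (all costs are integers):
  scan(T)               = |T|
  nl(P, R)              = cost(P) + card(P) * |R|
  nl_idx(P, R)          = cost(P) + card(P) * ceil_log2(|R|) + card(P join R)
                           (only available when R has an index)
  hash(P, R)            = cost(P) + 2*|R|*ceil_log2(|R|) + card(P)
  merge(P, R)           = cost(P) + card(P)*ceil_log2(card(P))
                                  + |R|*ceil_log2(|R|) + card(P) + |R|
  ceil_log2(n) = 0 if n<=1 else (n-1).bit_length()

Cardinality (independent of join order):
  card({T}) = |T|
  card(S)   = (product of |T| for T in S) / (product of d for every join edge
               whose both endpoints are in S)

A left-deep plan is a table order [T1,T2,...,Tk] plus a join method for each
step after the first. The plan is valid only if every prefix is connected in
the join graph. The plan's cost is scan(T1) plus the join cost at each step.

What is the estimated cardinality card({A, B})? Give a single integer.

Tables in S: A(60), B(40)
Edges inside S: B-A(d=20)
numerator = 60 * 40 = 2400
denominator = 20 = 20
card(S) = 2400 / 20 = 120

120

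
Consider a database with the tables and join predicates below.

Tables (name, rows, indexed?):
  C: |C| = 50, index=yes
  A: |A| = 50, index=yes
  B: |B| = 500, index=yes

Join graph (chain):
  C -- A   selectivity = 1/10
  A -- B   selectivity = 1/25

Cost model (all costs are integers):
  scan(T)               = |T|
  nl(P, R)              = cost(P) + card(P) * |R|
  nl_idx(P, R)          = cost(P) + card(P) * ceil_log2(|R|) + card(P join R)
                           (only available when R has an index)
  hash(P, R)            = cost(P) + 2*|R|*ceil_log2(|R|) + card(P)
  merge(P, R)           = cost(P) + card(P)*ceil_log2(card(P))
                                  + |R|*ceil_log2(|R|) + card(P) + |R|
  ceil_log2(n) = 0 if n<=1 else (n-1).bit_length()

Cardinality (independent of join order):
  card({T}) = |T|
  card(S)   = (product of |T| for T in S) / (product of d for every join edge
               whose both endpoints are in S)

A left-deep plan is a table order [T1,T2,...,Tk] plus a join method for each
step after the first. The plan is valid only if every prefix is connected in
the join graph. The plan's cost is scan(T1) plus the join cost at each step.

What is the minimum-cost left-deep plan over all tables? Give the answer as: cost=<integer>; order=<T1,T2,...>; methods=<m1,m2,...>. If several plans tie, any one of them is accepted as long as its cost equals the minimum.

cost=3100; order=A,B,C; methods=nl_idx,hash

Selinger DP (subsets sized 1..n):
  {C}: scan cost=50, card=50
  {A}: scan cost=50, card=50
  {B}: scan cost=500, card=500
  {AC}: card=250; try (C,nl_idx)→600, (A,nl_idx)→600, (C,hash)→700, (A,hash)→700, (C,merge)→750, (A,merge)→750 …(+2); best=600 via (C,nl_idx)
  {AB}: card=1000; try (B,nl_idx)→1500, (A,hash)→1600, (A,nl_idx)→4500, (B,merge)→5400, (A,merge)→5850, (B,hash)→9100 …(+2); best=1500 via (B,nl_idx)
  {ABC}: card=5000; try (C,hash)→3100, (B,merge)→7850, (B,nl_idx)→7850, (B,hash)→9850, (C,nl_idx)→12500, (C,merge)→12850 …(+2); best=3100 via (C,hash)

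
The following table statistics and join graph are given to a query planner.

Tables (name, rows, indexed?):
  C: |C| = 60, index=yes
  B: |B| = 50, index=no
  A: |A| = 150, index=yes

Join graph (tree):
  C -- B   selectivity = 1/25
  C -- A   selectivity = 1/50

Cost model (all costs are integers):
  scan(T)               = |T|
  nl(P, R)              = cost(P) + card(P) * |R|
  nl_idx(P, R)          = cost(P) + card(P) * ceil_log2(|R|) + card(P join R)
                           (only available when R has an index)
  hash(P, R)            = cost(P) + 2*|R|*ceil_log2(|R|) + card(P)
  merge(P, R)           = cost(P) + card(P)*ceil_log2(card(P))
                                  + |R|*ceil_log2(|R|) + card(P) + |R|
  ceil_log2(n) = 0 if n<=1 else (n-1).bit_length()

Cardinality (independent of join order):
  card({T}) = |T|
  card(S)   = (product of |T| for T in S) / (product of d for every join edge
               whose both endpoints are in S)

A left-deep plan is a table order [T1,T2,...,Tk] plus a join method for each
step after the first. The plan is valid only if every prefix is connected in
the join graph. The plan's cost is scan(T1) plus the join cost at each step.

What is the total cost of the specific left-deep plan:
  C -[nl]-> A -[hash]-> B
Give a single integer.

9840

step 1: scan C: cost=60, card=60
step 2: join A via nl
    card(P join A) = 60*150/(50) = 180
    cost = 60 + 60*150 = 9060
step 3: join B via hash
    card(P join B) = 180*50/(25) = 360
    cost = 9060 + 2*50*6 + 180 = 9840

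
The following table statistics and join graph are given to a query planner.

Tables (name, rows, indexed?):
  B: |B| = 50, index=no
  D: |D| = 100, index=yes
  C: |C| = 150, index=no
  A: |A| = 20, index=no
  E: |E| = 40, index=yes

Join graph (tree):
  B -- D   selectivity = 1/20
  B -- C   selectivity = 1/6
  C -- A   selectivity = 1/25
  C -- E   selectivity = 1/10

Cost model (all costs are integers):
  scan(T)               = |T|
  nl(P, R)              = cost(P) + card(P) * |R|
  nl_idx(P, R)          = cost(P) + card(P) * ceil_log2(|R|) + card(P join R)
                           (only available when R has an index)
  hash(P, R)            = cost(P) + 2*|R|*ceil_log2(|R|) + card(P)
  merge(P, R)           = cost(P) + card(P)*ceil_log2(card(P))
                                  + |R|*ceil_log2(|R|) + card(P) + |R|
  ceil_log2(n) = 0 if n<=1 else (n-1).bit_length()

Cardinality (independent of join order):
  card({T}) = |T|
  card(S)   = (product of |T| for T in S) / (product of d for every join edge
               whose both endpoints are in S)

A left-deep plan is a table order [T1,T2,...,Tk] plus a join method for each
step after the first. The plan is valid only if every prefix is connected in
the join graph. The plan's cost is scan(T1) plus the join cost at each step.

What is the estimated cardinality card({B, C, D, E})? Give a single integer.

Tables in S: B(50), C(150), D(100), E(40)
Edges inside S: B-D(d=20), B-C(d=6), C-E(d=10)
numerator = 50 * 150 * 100 * 40 = 30000000
denominator = 20 * 6 * 10 = 1200
card(S) = 30000000 / 1200 = 25000

25000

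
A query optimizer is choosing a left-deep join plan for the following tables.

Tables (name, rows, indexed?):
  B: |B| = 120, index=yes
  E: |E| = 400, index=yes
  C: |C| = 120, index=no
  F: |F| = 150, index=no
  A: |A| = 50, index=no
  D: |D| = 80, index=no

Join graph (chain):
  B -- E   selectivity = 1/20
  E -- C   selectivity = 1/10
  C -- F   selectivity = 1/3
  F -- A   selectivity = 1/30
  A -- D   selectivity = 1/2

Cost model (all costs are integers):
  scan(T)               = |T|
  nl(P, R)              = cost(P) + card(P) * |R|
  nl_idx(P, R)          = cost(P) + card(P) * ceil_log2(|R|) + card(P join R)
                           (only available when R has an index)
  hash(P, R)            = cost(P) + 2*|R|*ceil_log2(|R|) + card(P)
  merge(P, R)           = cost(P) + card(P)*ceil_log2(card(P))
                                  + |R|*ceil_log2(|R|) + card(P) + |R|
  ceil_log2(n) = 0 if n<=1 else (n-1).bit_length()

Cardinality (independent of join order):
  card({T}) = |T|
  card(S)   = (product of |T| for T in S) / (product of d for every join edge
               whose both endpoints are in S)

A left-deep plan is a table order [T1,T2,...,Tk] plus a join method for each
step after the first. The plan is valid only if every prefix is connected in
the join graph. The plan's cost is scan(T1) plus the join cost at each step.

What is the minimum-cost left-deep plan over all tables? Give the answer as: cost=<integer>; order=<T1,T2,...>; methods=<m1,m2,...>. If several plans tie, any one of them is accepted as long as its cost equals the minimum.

Selinger DP (subsets sized 1..n):
  {B}: scan cost=120, card=120
  {E}: scan cost=400, card=400
  {C}: scan cost=120, card=120
  {F}: scan cost=150, card=150
  {A}: scan cost=50, card=50
  {D}: scan cost=80, card=80
  {BE}: card=2400; try (B,hash)→2480, (E,nl_idx)→3600, (E,merge)→5080, (B,merge)→5360, (B,nl_idx)→5600, (E,hash)→7440 …(+2); best=2480 via (B,hash)
  {CE}: card=4800; try (C,hash)→2480, (E,merge)→5080, (C,merge)→5360, (E,nl_idx)→6000, (E,hash)→7440, (E,nl)→48120 …(+1); best=2480 via (C,hash)
  {CF}: card=6000; try (C,hash)→1980, (F,merge)→2430, (C,merge)→2460, (F,hash)→2640, (F,nl)→18120, (C,nl)→18150; best=1980 via (C,hash)
  {AF}: card=250; try (A,hash)→900, (F,merge)→1750, (A,merge)→1850, (F,hash)→2500, (F,nl)→7550, (A,nl)→7650; best=900 via (A,hash)
  {AD}: card=2000; try (A,hash)→760, (D,merge)→1040, (A,merge)→1070, (D,hash)→1220, (D,nl)→4050, (A,nl)→4080; best=760 via (A,hash)
  {BCE}: card=28800; try (C,hash)→6560, (B,hash)→8960, (C,merge)→34640, (B,nl_idx)→64880, (B,merge)→70640, (C,nl)→290480 …(+1); best=6560 via (C,hash)
  {CEF}: card=240000; try (F,hash)→9680, (E,hash)→15180, (F,merge)→71030, (E,merge)→89980, (E,nl_idx)→295980, (F,nl)→722480 …(+1); best=9680 via (F,hash)
  {ACF}: card=10000; try (C,hash)→2830, (C,merge)→4110, (A,hash)→8580, (C,nl)→30900, (A,merge)→86330, (A,nl)→301980; best=2830 via (C,hash)
  {ADF}: card=10000; try (D,hash)→2270, (D,merge)→3790, (F,hash)→5160, (D,nl)→20900, (F,merge)→26110, (F,nl)→300760; best=2270 via (D,hash)
  {BCEF}: card=1440000; try (F,hash)→37760, (B,hash)→251360, (F,merge)→468710, (B,nl_idx)→3129680, (F,nl)→4326560, (B,merge)→4570640 …(+1); best=37760 via (F,hash)
  {ACEF}: card=400000; try (E,hash)→20030, (E,merge)→156830, (A,hash)→250280, (E,nl_idx)→492830, (E,nl)→4002830, (A,merge)→4570030 …(+1); best=20030 via (E,hash)
  {ACDF}: card=400000; try (D,hash)→13950, (C,hash)→13950, (C,merge)→153230, (D,merge)→153470, (D,nl)→802830, (C,nl)→1202270; best=13950 via (D,hash)
  {ABCEF}: card=2400000; try (B,hash)→421710, (A,hash)→1478360, (B,nl_idx)→5220030, (B,merge)→8020990, (A,merge)→31718110, (B,nl)→48020030 …(+1); best=421710 via (B,hash)
  {ACDEF}: card=16000000; try (E,hash)→421150, (D,hash)→421150, (E,merge)→8017950, (D,merge)→8020670, (E,nl_idx)→19613950, (D,nl)→32020030 …(+1); best=421150 via (E,hash)
  {ABCDEF}: card=96000000; try (D,hash)→2822830, (B,hash)→16422830, (D,merge)→55622350, (D,nl)→192421710, (B,nl_idx)→208421150, (B,merge)→400422110 …(+1); best=2822830 via (D,hash)

cost=2822830; order=F,A,C,E,B,D; methods=hash,hash,hash,hash,hash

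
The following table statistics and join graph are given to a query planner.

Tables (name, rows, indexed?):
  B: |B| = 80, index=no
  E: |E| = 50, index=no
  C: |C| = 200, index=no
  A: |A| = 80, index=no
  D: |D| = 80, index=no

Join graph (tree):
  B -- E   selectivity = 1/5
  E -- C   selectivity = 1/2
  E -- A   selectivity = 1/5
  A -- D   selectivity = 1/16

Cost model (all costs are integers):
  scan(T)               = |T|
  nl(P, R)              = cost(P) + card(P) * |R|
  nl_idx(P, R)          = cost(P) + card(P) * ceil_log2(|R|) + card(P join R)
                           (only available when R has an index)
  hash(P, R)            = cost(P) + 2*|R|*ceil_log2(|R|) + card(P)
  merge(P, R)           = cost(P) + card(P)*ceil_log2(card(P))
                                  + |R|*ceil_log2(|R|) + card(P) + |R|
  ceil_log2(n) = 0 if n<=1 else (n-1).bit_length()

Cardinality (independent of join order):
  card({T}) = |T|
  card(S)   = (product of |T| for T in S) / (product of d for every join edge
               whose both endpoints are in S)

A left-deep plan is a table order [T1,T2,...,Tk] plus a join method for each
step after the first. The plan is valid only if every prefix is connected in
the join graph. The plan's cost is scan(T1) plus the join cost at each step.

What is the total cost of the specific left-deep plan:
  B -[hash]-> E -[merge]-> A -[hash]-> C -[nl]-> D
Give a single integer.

step 1: scan B: cost=80, card=80
step 2: join E via hash
    card(P join E) = 80*50/(5) = 800
    cost = 80 + 2*50*6 + 80 = 760
step 3: join A via merge
    card(P join A) = 800*80/(5) = 12800
    cost = 760 + 800*10 + 80*7 + 800 + 80 = 10200
step 4: join C via hash
    card(P join C) = 12800*200/(2) = 1280000
    cost = 10200 + 2*200*8 + 12800 = 26200
step 5: join D via nl
    card(P join D) = 1280000*80/(16) = 6400000
    cost = 26200 + 1280000*80 = 102426200

102426200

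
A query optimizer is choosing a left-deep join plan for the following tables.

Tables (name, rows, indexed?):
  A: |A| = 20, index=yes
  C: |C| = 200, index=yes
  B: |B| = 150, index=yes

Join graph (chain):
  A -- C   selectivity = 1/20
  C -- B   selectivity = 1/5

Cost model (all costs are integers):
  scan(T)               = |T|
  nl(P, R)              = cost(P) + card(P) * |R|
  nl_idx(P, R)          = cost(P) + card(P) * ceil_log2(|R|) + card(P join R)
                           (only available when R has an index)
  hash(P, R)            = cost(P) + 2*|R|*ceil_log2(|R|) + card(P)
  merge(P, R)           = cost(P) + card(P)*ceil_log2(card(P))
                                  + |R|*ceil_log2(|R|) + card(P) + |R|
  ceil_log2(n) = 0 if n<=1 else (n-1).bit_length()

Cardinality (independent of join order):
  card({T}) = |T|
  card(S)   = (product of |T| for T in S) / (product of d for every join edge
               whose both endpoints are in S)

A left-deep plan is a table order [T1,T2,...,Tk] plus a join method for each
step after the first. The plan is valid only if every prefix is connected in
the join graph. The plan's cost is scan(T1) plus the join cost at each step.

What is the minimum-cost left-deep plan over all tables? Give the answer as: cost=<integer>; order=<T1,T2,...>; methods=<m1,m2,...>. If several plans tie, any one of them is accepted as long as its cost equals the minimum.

cost=2980; order=A,C,B; methods=nl_idx,hash

Selinger DP (subsets sized 1..n):
  {A}: scan cost=20, card=20
  {C}: scan cost=200, card=200
  {B}: scan cost=150, card=150
  {AC}: card=200; try (C,nl_idx)→380, (A,hash)→600, (A,nl_idx)→1400, (C,merge)→1940, (A,merge)→2120, (C,hash)→3240 …(+2); best=380 via (C,nl_idx)
  {BC}: card=6000; try (B,hash)→2800, (C,merge)→3300, (B,merge)→3350, (C,hash)→3500, (C,nl_idx)→7350, (B,nl_idx)→7800 …(+2); best=2800 via (B,hash)
  {ABC}: card=6000; try (B,hash)→2980, (B,merge)→3530, (B,nl_idx)→7980, (A,hash)→9000, (B,nl)→30380, (A,nl_idx)→38800 …(+2); best=2980 via (B,hash)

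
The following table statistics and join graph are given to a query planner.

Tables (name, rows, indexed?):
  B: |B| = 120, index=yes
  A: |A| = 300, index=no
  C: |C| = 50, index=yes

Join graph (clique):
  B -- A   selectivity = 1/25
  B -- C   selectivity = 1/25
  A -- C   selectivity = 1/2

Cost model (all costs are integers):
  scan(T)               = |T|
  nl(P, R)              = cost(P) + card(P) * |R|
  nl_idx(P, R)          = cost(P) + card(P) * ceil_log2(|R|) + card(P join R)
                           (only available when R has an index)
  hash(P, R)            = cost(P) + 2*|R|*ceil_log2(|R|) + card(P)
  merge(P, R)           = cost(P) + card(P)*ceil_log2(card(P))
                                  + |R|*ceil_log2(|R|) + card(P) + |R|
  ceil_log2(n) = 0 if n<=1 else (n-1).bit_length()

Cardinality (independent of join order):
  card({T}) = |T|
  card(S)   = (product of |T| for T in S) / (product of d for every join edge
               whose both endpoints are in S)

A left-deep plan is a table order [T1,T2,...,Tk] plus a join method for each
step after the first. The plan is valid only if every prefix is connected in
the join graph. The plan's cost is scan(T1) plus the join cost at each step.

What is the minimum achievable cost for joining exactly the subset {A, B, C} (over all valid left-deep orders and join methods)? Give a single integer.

4320

Selinger DP over subsets of {A,B,C}:
  {B}: scan cost=120, card=120
  {A}: scan cost=300, card=300
  {C}: scan cost=50, card=50
  {AB}: card=1440; try (B,hash)→2280, (B,nl_idx)→3840, (A,merge)→4080, (B,merge)→4260, (A,hash)→5640, (A,nl)→36120 …(+1); best=2280 via (B,hash)
  {BC}: card=240; try (B,nl_idx)→640, (C,hash)→840, (C,nl_idx)→1080, (B,merge)→1360, (C,merge)→1430, (B,hash)→1780 …(+2); best=640 via (B,nl_idx)
  {AC}: card=7500; try (C,hash)→1200, (A,merge)→3400, (C,merge)→3650, (A,hash)→5500, (C,nl_idx)→9600, (A,nl)→15050 …(+1); best=1200 via (C,hash)
  {ABC}: card=1440; try (C,hash)→4320, (A,merge)→5800, (A,hash)→6280, (B,hash)→10380, (C,nl_idx)→12360, (C,merge)→19910 …(+5); best=4320 via (C,hash)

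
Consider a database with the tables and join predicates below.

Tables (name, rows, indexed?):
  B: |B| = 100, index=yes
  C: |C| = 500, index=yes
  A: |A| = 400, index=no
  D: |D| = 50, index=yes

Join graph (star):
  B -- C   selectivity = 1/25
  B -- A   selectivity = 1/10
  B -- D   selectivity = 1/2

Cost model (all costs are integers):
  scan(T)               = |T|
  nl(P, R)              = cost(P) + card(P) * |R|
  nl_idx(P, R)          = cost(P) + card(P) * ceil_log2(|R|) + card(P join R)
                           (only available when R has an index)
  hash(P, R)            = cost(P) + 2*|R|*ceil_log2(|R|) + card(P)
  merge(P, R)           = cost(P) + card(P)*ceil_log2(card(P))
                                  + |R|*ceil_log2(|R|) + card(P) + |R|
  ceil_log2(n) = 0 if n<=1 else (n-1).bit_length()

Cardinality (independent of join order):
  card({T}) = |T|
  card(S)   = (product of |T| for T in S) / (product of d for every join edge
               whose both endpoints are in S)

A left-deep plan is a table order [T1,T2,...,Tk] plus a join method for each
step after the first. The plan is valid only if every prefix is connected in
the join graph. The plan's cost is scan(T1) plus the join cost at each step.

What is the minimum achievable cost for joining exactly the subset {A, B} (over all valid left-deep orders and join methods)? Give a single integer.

Selinger DP over subsets of {A,B}:
  {B}: scan cost=100, card=100
  {A}: scan cost=400, card=400
  {AB}: card=4000; try (B,hash)→2200, (A,merge)→4900, (B,merge)→5200, (B,nl_idx)→7200, (A,hash)→7400, (A,nl)→40100 …(+1); best=2200 via (B,hash)

2200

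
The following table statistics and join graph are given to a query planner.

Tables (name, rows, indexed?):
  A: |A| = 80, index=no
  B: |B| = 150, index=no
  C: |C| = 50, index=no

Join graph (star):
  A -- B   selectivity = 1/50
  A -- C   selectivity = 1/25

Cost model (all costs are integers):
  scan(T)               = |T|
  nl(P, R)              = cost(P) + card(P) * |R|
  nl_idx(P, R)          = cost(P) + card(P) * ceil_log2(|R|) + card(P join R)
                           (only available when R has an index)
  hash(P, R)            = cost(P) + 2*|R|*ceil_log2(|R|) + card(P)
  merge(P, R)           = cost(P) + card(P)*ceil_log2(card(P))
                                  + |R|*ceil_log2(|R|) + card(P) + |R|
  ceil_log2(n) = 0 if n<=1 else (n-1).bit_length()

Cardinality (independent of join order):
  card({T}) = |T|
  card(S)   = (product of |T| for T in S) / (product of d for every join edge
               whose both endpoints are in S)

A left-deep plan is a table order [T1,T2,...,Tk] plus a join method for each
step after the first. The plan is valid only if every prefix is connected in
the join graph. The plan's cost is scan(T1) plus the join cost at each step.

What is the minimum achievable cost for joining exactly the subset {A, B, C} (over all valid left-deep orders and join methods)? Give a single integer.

2260

Selinger DP over subsets of {A,B,C}:
  {A}: scan cost=80, card=80
  {B}: scan cost=150, card=150
  {C}: scan cost=50, card=50
  {AB}: card=240; try (A,hash)→1420, (B,merge)→2070, (A,merge)→2140, (B,hash)→2560, (B,nl)→12080, (A,nl)→12150; best=1420 via (A,hash)
  {AC}: card=160; try (C,hash)→760, (A,merge)→1040, (C,merge)→1070, (A,hash)→1220, (A,nl)→4050, (C,nl)→4080; best=760 via (C,hash)
  {ABC}: card=480; try (C,hash)→2260, (B,hash)→3320, (B,merge)→3550, (C,merge)→3930, (C,nl)→13420, (B,nl)→24760; best=2260 via (C,hash)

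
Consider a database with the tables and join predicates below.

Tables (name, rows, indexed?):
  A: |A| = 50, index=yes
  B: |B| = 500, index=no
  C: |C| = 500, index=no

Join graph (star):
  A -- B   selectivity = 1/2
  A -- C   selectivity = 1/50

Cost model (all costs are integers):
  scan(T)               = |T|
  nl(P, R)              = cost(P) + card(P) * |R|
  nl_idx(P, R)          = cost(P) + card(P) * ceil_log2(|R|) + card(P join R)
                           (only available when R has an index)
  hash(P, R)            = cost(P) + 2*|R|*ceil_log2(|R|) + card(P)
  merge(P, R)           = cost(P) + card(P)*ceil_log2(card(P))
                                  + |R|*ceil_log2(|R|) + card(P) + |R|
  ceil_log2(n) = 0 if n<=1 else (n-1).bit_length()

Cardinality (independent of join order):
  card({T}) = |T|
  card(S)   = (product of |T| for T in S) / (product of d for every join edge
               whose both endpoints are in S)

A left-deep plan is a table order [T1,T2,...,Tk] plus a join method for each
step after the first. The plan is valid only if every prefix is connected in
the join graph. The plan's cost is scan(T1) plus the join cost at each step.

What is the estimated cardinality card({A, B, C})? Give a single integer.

Tables in S: A(50), B(500), C(500)
Edges inside S: A-B(d=2), A-C(d=50)
numerator = 50 * 500 * 500 = 12500000
denominator = 2 * 50 = 100
card(S) = 12500000 / 100 = 125000

125000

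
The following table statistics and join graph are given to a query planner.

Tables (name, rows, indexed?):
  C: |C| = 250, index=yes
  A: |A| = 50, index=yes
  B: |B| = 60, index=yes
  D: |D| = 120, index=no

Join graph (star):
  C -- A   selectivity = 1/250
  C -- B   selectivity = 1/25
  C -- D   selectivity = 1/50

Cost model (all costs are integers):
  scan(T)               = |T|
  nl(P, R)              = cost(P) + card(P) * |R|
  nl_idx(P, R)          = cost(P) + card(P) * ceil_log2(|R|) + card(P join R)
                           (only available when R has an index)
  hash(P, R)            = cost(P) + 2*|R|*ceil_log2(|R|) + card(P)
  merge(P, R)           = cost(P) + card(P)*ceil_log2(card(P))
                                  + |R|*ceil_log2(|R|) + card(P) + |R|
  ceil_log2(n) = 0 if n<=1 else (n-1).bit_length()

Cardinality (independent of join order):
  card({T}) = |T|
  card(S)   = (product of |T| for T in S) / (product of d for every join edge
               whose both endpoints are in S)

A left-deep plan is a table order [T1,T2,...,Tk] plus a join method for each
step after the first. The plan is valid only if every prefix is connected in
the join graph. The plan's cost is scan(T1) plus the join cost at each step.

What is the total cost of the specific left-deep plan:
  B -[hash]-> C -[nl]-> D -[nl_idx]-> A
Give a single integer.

85048

step 1: scan B: cost=60, card=60
step 2: join C via hash
    card(P join C) = 60*250/(25) = 600
    cost = 60 + 2*250*8 + 60 = 4120
step 3: join D via nl
    card(P join D) = 600*120/(50) = 1440
    cost = 4120 + 600*120 = 76120
step 4: join A via nl_idx
    card(P join A) = 1440*50/(250) = 288
    cost = 76120 + 1440*6 + 288 = 85048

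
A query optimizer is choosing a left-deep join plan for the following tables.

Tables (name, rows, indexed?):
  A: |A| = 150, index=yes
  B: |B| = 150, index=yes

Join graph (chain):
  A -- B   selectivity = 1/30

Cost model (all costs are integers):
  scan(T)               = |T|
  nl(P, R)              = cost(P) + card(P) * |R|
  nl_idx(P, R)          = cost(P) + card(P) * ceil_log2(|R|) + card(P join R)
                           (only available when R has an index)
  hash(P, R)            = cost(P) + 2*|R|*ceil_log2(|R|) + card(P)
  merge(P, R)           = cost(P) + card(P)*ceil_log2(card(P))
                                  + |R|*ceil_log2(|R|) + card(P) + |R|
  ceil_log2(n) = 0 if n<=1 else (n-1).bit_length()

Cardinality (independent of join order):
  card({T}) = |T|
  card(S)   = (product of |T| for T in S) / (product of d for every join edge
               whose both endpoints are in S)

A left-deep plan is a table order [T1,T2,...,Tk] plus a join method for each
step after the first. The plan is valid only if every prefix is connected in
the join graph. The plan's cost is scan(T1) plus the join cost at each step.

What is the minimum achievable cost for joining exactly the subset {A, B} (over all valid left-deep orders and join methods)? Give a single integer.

2100

Selinger DP over subsets of {A,B}:
  {A}: scan cost=150, card=150
  {B}: scan cost=150, card=150
  {AB}: card=750; try (B,nl_idx)→2100, (A,nl_idx)→2100, (B,hash)→2700, (A,hash)→2700, (B,merge)→2850, (A,merge)→2850 …(+2); best=2100 via (B,nl_idx)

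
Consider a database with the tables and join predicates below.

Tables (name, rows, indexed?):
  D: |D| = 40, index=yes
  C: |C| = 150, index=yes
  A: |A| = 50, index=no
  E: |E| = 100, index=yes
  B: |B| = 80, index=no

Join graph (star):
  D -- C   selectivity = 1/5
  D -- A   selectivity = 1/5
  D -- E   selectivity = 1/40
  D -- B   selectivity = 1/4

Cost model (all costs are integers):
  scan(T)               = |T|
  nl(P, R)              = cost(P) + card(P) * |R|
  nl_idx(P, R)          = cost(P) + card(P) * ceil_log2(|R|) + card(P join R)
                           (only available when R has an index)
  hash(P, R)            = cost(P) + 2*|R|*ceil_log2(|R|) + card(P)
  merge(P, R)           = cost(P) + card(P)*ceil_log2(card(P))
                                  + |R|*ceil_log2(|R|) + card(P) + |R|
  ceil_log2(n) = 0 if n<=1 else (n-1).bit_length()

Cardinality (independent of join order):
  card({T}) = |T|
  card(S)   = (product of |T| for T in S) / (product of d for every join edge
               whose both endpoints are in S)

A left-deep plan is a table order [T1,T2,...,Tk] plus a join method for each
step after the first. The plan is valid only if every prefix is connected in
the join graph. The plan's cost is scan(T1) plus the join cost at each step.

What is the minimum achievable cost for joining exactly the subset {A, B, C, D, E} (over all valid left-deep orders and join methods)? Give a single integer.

Selinger DP over subsets of {A,B,C,D,E}:
  {D}: scan cost=40, card=40
  {C}: scan cost=150, card=150
  {A}: scan cost=50, card=50
  {E}: scan cost=100, card=100
  {B}: scan cost=80, card=80
  {CD}: card=1200; try (D,hash)→780, (C,nl_idx)→1560, (C,merge)→1670, (D,merge)→1780, (D,nl_idx)→2250, (C,hash)→2480 …(+2); best=780 via (D,hash)
  {AD}: card=400; try (D,hash)→580, (A,merge)→670, (D,merge)→680, (A,hash)→680, (D,nl_idx)→750, (A,nl)→2040 …(+1); best=580 via (D,hash)
  {DE}: card=100; try (E,nl_idx)→420, (D,hash)→680, (D,nl_idx)→800, (E,merge)→1120, (D,merge)→1180, (E,hash)→1480 …(+2); best=420 via (E,nl_idx)
  {BD}: card=800; try (D,hash)→640, (B,merge)→960, (D,merge)→1000, (B,hash)→1200, (D,nl_idx)→1360, (B,nl)→3240 …(+1); best=640 via (D,hash)
  {ACD}: card=12000; try (A,hash)→2580, (C,hash)→3380, (C,merge)→5930, (A,merge)→15530, (C,nl_idx)→15780, (C,nl)→60580 …(+1); best=2580 via (A,hash)
  {CDE}: card=3000; try (C,merge)→2570, (C,hash)→2920, (E,hash)→3380, (C,nl_idx)→4220, (E,nl_idx)→12180, (C,nl)→15420 …(+2); best=2570 via (C,merge)
  {BCD}: card=24000; try (B,hash)→3100, (C,hash)→3840, (C,merge)→10790, (B,merge)→15820, (C,nl_idx)→31040, (B,nl)→96780 …(+1); best=3100 via (B,hash)
  {ADE}: card=1000; try (A,hash)→1120, (A,merge)→1570, (E,hash)→2380, (E,nl_idx)→4380, (E,merge)→5380, (A,nl)→5420 …(+1); best=1120 via (A,hash)
  {ABD}: card=8000; try (A,hash)→2040, (B,hash)→2100, (B,merge)→5220, (A,merge)→9790, (B,nl)→32580, (A,nl)→40640; best=2040 via (A,hash)
  {BDE}: card=2000; try (B,hash)→1640, (B,merge)→1860, (E,hash)→2840, (E,nl_idx)→8240, (B,nl)→8420, (E,merge)→10240 …(+1); best=1640 via (B,hash)
  {ACDE}: card=30000; try (C,hash)→4520, (A,hash)→6170, (C,merge)→13470, (E,hash)→15980, (C,nl_idx)→39120, (A,merge)→41920 …(+5); best=4520 via (C,hash)
  {ABCD}: card=240000; try (C,hash)→12440, (B,hash)→15700, (A,hash)→27700, (C,merge)→115390, (B,merge)→183220, (C,nl_idx)→306040 …(+4); best=12440 via (C,hash)
  {BCDE}: card=60000; try (C,hash)→6040, (B,hash)→6690, (C,merge)→26990, (E,hash)→28500, (B,merge)→42210, (C,nl_idx)→77640 …(+5); best=6040 via (C,hash)
  {ABDE}: card=20000; try (B,hash)→3240, (A,hash)→4240, (E,hash)→11440, (B,merge)→12760, (A,merge)→25990, (E,nl_idx)→78040 …(+4); best=3240 via (B,hash)
  {ABCDE}: card=600000; try (C,hash)→25640, (B,hash)→35640, (A,hash)→66640, (E,hash)→253840, (C,merge)→324590, (B,merge)→485160 …(+8); best=25640 via (C,hash)

25640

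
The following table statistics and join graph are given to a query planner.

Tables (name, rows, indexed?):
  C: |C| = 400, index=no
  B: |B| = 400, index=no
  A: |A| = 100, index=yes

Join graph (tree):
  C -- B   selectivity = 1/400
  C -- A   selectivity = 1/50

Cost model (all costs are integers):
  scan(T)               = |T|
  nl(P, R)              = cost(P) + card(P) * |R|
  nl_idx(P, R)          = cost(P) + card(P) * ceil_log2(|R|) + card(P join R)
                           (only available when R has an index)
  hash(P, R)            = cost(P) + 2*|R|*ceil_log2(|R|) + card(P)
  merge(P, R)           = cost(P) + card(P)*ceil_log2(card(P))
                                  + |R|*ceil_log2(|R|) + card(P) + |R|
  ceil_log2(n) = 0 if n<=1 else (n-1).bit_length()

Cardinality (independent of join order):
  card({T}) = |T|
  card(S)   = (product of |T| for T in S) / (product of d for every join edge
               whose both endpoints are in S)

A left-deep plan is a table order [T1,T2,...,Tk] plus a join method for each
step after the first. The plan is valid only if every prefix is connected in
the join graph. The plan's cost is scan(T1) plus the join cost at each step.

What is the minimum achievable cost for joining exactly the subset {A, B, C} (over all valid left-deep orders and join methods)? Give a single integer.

9800

Selinger DP over subsets of {A,B,C}:
  {C}: scan cost=400, card=400
  {B}: scan cost=400, card=400
  {A}: scan cost=100, card=100
  {BC}: card=400; try (C,hash)→8000, (B,hash)→8000, (C,merge)→8400, (B,merge)→8400, (C,nl)→160400, (B,nl)→160400; best=8000 via (C,hash)
  {AC}: card=800; try (A,hash)→2200, (A,nl_idx)→4000, (C,merge)→4900, (A,merge)→5200, (C,hash)→7400, (C,nl)→40100 …(+1); best=2200 via (A,hash)
  {ABC}: card=800; try (A,hash)→9800, (B,hash)→10200, (A,nl_idx)→11600, (A,merge)→12800, (B,merge)→15000, (A,nl)→48000 …(+1); best=9800 via (A,hash)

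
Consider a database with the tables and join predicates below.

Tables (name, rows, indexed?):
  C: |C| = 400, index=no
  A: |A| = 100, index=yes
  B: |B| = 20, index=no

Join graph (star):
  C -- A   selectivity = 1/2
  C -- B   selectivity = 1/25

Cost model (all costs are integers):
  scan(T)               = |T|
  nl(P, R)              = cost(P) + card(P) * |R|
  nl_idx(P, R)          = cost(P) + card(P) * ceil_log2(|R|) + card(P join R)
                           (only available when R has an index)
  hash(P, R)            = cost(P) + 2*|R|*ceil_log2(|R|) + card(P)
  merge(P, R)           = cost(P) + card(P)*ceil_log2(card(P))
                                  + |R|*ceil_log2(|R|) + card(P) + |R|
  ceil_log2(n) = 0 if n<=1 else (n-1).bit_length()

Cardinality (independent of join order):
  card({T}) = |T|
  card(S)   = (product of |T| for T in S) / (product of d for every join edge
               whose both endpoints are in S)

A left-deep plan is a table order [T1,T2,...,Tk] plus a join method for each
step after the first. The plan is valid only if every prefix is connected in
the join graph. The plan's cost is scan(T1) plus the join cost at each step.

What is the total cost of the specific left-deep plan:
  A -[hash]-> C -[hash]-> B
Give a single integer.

27600

step 1: scan A: cost=100, card=100
step 2: join C via hash
    card(P join C) = 100*400/(2) = 20000
    cost = 100 + 2*400*9 + 100 = 7400
step 3: join B via hash
    card(P join B) = 20000*20/(25) = 16000
    cost = 7400 + 2*20*5 + 20000 = 27600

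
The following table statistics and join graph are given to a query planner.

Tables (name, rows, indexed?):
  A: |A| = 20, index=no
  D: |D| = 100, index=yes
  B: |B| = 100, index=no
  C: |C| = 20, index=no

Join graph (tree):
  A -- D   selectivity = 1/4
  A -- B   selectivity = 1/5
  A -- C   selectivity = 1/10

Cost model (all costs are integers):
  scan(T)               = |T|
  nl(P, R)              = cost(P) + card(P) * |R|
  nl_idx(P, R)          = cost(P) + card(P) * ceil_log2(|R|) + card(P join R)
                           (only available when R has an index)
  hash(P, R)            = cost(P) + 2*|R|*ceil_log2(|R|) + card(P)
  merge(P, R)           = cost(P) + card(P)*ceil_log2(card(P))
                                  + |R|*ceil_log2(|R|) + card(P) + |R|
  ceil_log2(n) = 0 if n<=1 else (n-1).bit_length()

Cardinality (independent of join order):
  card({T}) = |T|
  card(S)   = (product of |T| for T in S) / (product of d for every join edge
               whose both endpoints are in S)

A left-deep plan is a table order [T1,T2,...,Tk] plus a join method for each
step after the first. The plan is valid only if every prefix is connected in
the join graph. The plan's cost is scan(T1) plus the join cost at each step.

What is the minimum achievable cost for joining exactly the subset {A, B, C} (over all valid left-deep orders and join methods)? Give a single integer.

1000

Selinger DP over subsets of {A,B,C}:
  {A}: scan cost=20, card=20
  {B}: scan cost=100, card=100
  {C}: scan cost=20, card=20
  {AB}: card=400; try (A,hash)→400, (B,merge)→940, (A,merge)→1020, (B,hash)→1440, (B,nl)→2020, (A,nl)→2100; best=400 via (A,hash)
  {AC}: card=40; try (C,hash)→240, (A,hash)→240, (C,merge)→260, (A,merge)→260, (C,nl)→420, (A,nl)→420; best=240 via (C,hash)
  {ABC}: card=800; try (C,hash)→1000, (B,merge)→1320, (B,hash)→1680, (B,nl)→4240, (C,merge)→4520, (C,nl)→8400; best=1000 via (C,hash)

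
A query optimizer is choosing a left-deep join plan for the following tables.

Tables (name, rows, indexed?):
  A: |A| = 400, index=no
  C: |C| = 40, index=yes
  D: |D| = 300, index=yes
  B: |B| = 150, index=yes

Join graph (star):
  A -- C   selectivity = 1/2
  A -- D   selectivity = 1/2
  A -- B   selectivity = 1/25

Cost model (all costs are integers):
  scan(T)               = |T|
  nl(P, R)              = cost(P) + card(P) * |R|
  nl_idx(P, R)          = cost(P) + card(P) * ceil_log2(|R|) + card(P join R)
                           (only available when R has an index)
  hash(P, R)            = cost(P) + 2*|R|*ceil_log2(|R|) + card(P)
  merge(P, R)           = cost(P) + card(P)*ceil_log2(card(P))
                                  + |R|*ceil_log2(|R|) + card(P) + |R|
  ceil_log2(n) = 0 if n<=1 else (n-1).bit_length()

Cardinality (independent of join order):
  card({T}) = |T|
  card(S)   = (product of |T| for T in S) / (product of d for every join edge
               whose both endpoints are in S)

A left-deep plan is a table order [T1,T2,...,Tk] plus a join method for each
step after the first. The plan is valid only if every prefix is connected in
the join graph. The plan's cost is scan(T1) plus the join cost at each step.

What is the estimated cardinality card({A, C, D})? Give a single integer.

Tables in S: A(400), C(40), D(300)
Edges inside S: A-C(d=2), A-D(d=2)
numerator = 400 * 40 * 300 = 4800000
denominator = 2 * 2 = 4
card(S) = 4800000 / 4 = 1200000

1200000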